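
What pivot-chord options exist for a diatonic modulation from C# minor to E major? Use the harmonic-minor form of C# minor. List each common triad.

Triads in C# minor (harmonic minor): C#m (i), D#dim (ii°), Eaug (III+), F#m (iv), G# (V), A (VI), B#dim (vii°).
Triads in E major: E (I), F#m (ii), G#m (iii), A (IV), B (V), C#m (vi), D#dim (vii°).
Shared triads with their functions: C#m (i in C# minor, vi in E major); D#dim (ii° in C# minor, vii° in E major); F#m (iv in C# minor, ii in E major); A (VI in C# minor, IV in E major).

C#m, D#dim, F#m, A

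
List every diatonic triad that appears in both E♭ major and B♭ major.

Triads in E♭ major: E♭ (I), Fm (ii), Gm (iii), A♭ (IV), B♭ (V), Cm (vi), Ddim (vii°).
Triads in B♭ major: B♭ (I), Cm (ii), Dm (iii), E♭ (IV), F (V), Gm (vi), Adim (vii°).
Shared triads with their functions: E♭ (I in E♭ major, IV in B♭ major); Gm (iii in E♭ major, vi in B♭ major); B♭ (V in E♭ major, I in B♭ major); Cm (vi in E♭ major, ii in B♭ major).

E♭, Gm, B♭, Cm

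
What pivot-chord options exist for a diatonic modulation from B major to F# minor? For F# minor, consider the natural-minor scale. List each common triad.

Triads in B major: B (I), C#m (ii), D#m (iii), E (IV), F# (V), G#m (vi), A#dim (vii°).
Triads in F# minor (natural minor): F#m (i), G#dim (ii°), A (III), Bm (iv), C#m (v), D (VI), E (VII).
Shared triads with their functions: C#m (ii in B major, v in F# minor); E (IV in B major, VII in F# minor).

C#m, E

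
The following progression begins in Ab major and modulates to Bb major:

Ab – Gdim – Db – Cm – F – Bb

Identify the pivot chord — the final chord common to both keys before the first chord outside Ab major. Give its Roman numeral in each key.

Cm — iii in Ab major, ii in Bb major

Chords diatonic to Ab major: Ab, Bbm, Cm, Db, Eb, Fm, Gdim.
Reading the progression, the first chord not in that set is F, so the modulation leaves Ab major there.
The chord immediately before F is Cm, which is diatonic to both keys: iii in Ab major and ii in Bb major.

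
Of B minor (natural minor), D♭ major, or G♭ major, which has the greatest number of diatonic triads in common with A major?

B minor

Triads of A major: A (I), Bm (ii), C♯m (iii), D (IV), E (V), F♯m (vi), G♯dim (vii°).
B minor (natural minor) shares 4: A, Bm, D, F♯m.
D♭ major shares 0: none.
G♭ major shares 0: none.
The most common triads (4) are shared with B minor.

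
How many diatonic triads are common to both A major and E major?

Diatonic triads of A major: A (I), Bm (ii), C♯m (iii), D (IV), E (V), F♯m (vi), G♯dim (vii°).
Diatonic triads of E major: E (I), F♯m (ii), G♯m (iii), A (IV), B (V), C♯m (vi), D♯dim (vii°).
Matching root and quality in both lists: A, C♯m, E, F♯m.
That gives 4 common triads.

4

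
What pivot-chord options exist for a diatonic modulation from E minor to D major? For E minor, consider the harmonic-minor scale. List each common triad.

Em

Triads in E minor (harmonic minor): E minor (i), F# diminished (ii°), G augmented (III+), A minor (iv), B major (V), C major (VI), D# diminished (vii°).
Triads in D major: D major (I), E minor (ii), F# minor (iii), G major (IV), A major (V), B minor (vi), C# diminished (vii°).
Shared triads with their functions: E minor (i in E minor, ii in D major).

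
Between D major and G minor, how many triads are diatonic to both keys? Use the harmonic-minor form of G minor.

1

Diatonic triads of D major: D (I), Em (ii), F#m (iii), G (IV), A (V), Bm (vi), C#dim (vii°).
Diatonic triads of G minor (harmonic minor): Gm (i), Adim (ii°), Bbaug (III+), Cm (iv), D (V), Eb (VI), F#dim (vii°).
Matching root and quality in both lists: D.
That gives 1 common triad.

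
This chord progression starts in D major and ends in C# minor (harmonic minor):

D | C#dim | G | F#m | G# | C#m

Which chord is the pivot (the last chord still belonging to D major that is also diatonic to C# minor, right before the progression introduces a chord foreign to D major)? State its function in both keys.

Chords diatonic to D major: D, Em, F#m, G, A, Bm, C#dim.
Reading the progression, the first chord not in that set is G#, so the modulation leaves D major there.
The chord immediately before G# is F#m, which is diatonic to both keys: iii in D major and iv in C# minor.

F#m — iii in D major, iv in C# minor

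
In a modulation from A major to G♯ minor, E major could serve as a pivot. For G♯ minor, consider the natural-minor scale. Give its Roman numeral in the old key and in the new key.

V in A major; VI in G♯ minor

The scale of A major is A B C♯ D E F♯ G♯; E is degree 5, and the triad built there (E-G♯-B) is major, so it is V.
The scale of G♯ minor (natural minor) is G♯ A♯ B C♯ D♯ E F♯; E is degree 6, and the triad built there (E-G♯-B) is major, so it is VI.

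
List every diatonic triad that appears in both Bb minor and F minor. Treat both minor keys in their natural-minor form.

Triads in Bb minor (natural minor): Bb minor (i), C diminished (ii°), Db major (III), Eb minor (iv), F minor (v), Gb major (VI), Ab major (VII).
Triads in F minor (natural minor): F minor (i), G diminished (ii°), Ab major (III), Bb minor (iv), C minor (v), Db major (VI), Eb major (VII).
Shared triads with their functions: Bb minor (i in Bb minor, iv in F minor); Db major (III in Bb minor, VI in F minor); F minor (v in Bb minor, i in F minor); Ab major (VII in Bb minor, III in F minor).

Bbm, Db, Fm, Ab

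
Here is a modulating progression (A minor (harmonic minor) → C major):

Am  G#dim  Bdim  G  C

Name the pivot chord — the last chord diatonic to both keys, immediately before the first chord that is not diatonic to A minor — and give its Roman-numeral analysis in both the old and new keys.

Bdim — ii° in A minor, vii° in C major

Chords diatonic to A minor: Am, Bdim, Caug, Dm, E, F, G#dim.
Reading the progression, the first chord not in that set is G, so the modulation leaves A minor there.
The chord immediately before G is Bdim, which is diatonic to both keys: ii° in A minor and vii° in C major.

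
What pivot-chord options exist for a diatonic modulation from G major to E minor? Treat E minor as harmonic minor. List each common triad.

Am, C, Em, F♯dim

Triads in G major: G (I), Am (ii), Bm (iii), C (IV), D (V), Em (vi), F♯dim (vii°).
Triads in E minor (harmonic minor): Em (i), F♯dim (ii°), Gaug (III+), Am (iv), B (V), C (VI), D♯dim (vii°).
Shared triads with their functions: Am (ii in G major, iv in E minor); C (IV in G major, VI in E minor); Em (vi in G major, i in E minor); F♯dim (vii° in G major, ii° in E minor).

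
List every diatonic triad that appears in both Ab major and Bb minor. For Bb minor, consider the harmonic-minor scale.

Triads in Ab major: Ab major (I), Bb minor (ii), C minor (iii), Db major (IV), Eb major (V), F minor (vi), G diminished (vii°).
Triads in Bb minor (harmonic minor): Bb minor (i), C diminished (ii°), Db augmented (III+), Eb minor (iv), F major (V), Gb major (VI), A diminished (vii°).
Shared triads with their functions: Bb minor (ii in Ab major, i in Bb minor).

Bbm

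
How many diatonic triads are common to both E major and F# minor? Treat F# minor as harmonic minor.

Diatonic triads of E major: E (I), F#m (ii), G#m (iii), A (IV), B (V), C#m (vi), D#dim (vii°).
Diatonic triads of F# minor (harmonic minor): F#m (i), G#dim (ii°), Aaug (III+), Bm (iv), C# (V), D (VI), E#dim (vii°).
Matching root and quality in both lists: F#m.
That gives 1 common triad.

1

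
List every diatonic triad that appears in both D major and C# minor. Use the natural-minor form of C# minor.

Triads in D major: D (I), Em (ii), F#m (iii), G (IV), A (V), Bm (vi), C#dim (vii°).
Triads in C# minor (natural minor): C#m (i), D#dim (ii°), E (III), F#m (iv), G#m (v), A (VI), B (VII).
Shared triads with their functions: F#m (iii in D major, iv in C# minor); A (V in D major, VI in C# minor).

F#m, A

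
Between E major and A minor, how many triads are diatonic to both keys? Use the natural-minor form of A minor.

0

Diatonic triads of E major: E (I), F#m (ii), G#m (iii), A (IV), B (V), C#m (vi), D#dim (vii°).
Diatonic triads of A minor (natural minor): Am (i), Bdim (ii°), C (III), Dm (iv), Em (v), F (VI), G (VII).
No triad has the same root and quality in both keys.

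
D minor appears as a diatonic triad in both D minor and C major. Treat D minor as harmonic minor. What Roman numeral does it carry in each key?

The scale of D minor (harmonic minor) is D E F G A Bb C#; D is degree 1, and the triad built there (D-F-A) is minor, so it is i.
The scale of C major is C D E F G A B; D is degree 2, and the triad built there (D-F-A) is minor, so it is ii.

i in D minor; ii in C major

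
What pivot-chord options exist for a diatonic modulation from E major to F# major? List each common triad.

Triads in E major: E (I), F#m (ii), G#m (iii), A (IV), B (V), C#m (vi), D#dim (vii°).
Triads in F# major: F# (I), G#m (ii), A#m (iii), B (IV), C# (V), D#m (vi), E#dim (vii°).
Shared triads with their functions: G#m (iii in E major, ii in F# major); B (V in E major, IV in F# major).

G#m, B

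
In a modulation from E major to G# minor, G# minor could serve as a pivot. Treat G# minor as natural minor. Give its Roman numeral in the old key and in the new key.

The scale of E major is E F# G# A B C# D#; G# is degree 3, and the triad built there (G#-B-D#) is minor, so it is iii.
The scale of G# minor (natural minor) is G# A# B C# D# E F#; G# is degree 1, and the triad built there (G#-B-D#) is minor, so it is i.

iii in E major; i in G# minor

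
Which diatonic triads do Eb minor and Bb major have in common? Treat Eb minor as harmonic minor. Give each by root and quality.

Triads in Eb minor (harmonic minor): Ebm (i), Fdim (ii°), Gbaug (III+), Abm (iv), Bb (V), Cb (VI), Ddim (vii°).
Triads in Bb major: Bb (I), Cm (ii), Dm (iii), Eb (IV), F (V), Gm (vi), Adim (vii°).
Shared triads with their functions: Bb (V in Eb minor, I in Bb major).

Bb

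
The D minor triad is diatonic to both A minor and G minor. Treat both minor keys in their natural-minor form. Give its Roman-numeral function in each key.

The scale of A minor (natural minor) is A B C D E F G; D is degree 4, and the triad built there (D-F-A) is minor, so it is iv.
The scale of G minor (natural minor) is G A Bb C D Eb F; D is degree 5, and the triad built there (D-F-A) is minor, so it is v.

iv in A minor; v in G minor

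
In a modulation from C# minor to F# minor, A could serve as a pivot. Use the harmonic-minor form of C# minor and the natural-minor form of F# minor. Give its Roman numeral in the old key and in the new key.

VI in C# minor; III in F# minor

The scale of C# minor (harmonic minor) is C# D# E F# G# A B#; A is degree 6, and the triad built there (A-C#-E) is major, so it is VI.
The scale of F# minor (natural minor) is F# G# A B C# D E; A is degree 3, and the triad built there (A-C#-E) is major, so it is III.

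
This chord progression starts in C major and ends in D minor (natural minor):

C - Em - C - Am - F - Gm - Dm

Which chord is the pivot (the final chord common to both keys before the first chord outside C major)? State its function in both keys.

F — IV in C major, III in D minor

Chords diatonic to C major: C, Dm, Em, F, G, Am, Bdim.
Reading the progression, the first chord not in that set is Gm, so the modulation leaves C major there.
The chord immediately before Gm is F, which is diatonic to both keys: IV in C major and III in D minor.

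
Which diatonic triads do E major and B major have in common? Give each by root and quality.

E, G#m, B, C#m

Triads in E major: E (I), F#m (ii), G#m (iii), A (IV), B (V), C#m (vi), D#dim (vii°).
Triads in B major: B (I), C#m (ii), D#m (iii), E (IV), F# (V), G#m (vi), A#dim (vii°).
Shared triads with their functions: E (I in E major, IV in B major); G#m (iii in E major, vi in B major); B (V in E major, I in B major); C#m (vi in E major, ii in B major).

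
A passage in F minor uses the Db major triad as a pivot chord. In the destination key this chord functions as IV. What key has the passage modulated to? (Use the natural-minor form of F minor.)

Ab major

The numeral IV denotes a major triad on scale degree 4. With Db on degree 4, the tonic of the new key is Ab.
Degree 4 carries a major triad in major keys, so the destination is Ab major.
Check: the diatonic triads of Ab major are Ab (I), Bbm (ii), Cm (iii), Db (IV), Eb (V), Fm (vi), Gdim (vii°) — Db major is indeed IV.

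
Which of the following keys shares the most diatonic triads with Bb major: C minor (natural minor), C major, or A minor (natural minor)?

Triads of Bb major: Bb (I), Cm (ii), Dm (iii), Eb (IV), F (V), Gm (vi), Adim (vii°).
C minor (natural minor) shares 4: Bb, Cm, Eb, Gm.
C major shares 2: Dm, F.
A minor (natural minor) shares 2: Dm, F.
The most common triads (4) are shared with C minor.

C minor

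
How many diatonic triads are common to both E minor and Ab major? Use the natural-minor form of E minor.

0

Diatonic triads of E minor (natural minor): Em (i), F#dim (ii°), G (III), Am (iv), Bm (v), C (VI), D (VII).
Diatonic triads of Ab major: Ab (I), Bbm (ii), Cm (iii), Db (IV), Eb (V), Fm (vi), Gdim (vii°).
No triad has the same root and quality in both keys.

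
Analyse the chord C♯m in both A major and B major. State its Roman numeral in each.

The scale of A major is A B C♯ D E F♯ G♯; C♯ is degree 3, and the triad built there (C♯-E-G♯) is minor, so it is iii.
The scale of B major is B C♯ D♯ E F♯ G♯ A♯; C♯ is degree 2, and the triad built there (C♯-E-G♯) is minor, so it is ii.

iii in A major; ii in B major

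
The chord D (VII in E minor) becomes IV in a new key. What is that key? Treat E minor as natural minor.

A major

The numeral IV denotes a major triad on scale degree 4. With D on degree 4, the tonic of the new key is A.
Degree 4 carries a major triad in major keys, so the destination is A major.
Check: the diatonic triads of A major are A (I), Bm (ii), C#m (iii), D (IV), E (V), F#m (vi), G#dim (vii°) — D is indeed IV.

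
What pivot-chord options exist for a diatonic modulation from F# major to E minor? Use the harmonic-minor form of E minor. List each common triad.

Triads in F# major: F# major (I), G# minor (ii), A# minor (iii), B major (IV), C# major (V), D# minor (vi), E# diminished (vii°).
Triads in E minor (harmonic minor): E minor (i), F# diminished (ii°), G augmented (III+), A minor (iv), B major (V), C major (VI), D# diminished (vii°).
Shared triads with their functions: B major (IV in F# major, V in E minor).

B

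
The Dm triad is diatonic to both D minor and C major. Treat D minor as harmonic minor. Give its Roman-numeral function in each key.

The scale of D minor (harmonic minor) is D E F G A Bb C#; D is degree 1, and the triad built there (D-F-A) is minor, so it is i.
The scale of C major is C D E F G A B; D is degree 2, and the triad built there (D-F-A) is minor, so it is ii.

i in D minor; ii in C major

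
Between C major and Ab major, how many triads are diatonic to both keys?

Diatonic triads of C major: C (I), Dm (ii), Em (iii), F (IV), G (V), Am (vi), Bdim (vii°).
Diatonic triads of Ab major: Ab (I), Bbm (ii), Cm (iii), Db (IV), Eb (V), Fm (vi), Gdim (vii°).
No triad has the same root and quality in both keys.

0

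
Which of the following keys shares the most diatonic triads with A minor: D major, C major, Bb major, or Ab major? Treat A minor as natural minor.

Triads of A minor (natural minor): Am (i), Bdim (ii°), C (III), Dm (iv), Em (v), F (VI), G (VII).
D major shares 2: Em, G.
C major shares 7: Am, Bdim, C, Dm, Em, F, G.
Bb major shares 2: Dm, F.
Ab major shares 0: none.
The most common triads (7) are shared with C major.

C major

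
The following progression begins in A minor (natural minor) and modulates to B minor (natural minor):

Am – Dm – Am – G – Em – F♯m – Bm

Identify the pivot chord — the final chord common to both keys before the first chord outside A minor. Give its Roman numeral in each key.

Em — v in A minor, iv in B minor

Chords diatonic to A minor: Am, Bdim, C, Dm, Em, F, G.
Reading the progression, the first chord not in that set is F♯m, so the modulation leaves A minor there.
The chord immediately before F♯m is Em, which is diatonic to both keys: v in A minor and iv in B minor.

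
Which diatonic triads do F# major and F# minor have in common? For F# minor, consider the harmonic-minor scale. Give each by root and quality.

Triads in F# major: F# (I), G#m (ii), A#m (iii), B (IV), C# (V), D#m (vi), E#dim (vii°).
Triads in F# minor (harmonic minor): F#m (i), G#dim (ii°), Aaug (III+), Bm (iv), C# (V), D (VI), E#dim (vii°).
Shared triads with their functions: C# (V in F# major, V in F# minor); E#dim (vii° in F# major, vii° in F# minor).

C#, E#dim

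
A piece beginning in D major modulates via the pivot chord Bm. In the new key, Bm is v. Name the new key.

E minor

The numeral v denotes a minor triad on scale degree 5. With B on degree 5, the tonic of the new key is E.
Degree 5 carries a minor triad in natural-minor keys, so the destination is E minor.
Check: the diatonic triads of E minor (natural minor) are Em (i), F#dim (ii°), G (III), Am (iv), Bm (v), C (VI), D (VII) — Bm is indeed v.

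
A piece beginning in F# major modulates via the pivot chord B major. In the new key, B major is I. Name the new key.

B major

The numeral I denotes a major triad on scale degree 1. With B on degree 1, the tonic of the new key is B.
Degree 1 carries a major triad in major keys, so the destination is B major.
Check: the diatonic triads of B major are B (I), C#m (ii), D#m (iii), E (IV), F# (V), G#m (vi), A#dim (vii°) — B major is indeed I.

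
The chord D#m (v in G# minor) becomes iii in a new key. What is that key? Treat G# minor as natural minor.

The numeral iii denotes a minor triad on scale degree 3. With D# on degree 3, the tonic of the new key is B.
Degree 3 carries a minor triad in major keys, so the destination is B major.
Check: the diatonic triads of B major are B (I), C#m (ii), D#m (iii), E (IV), F# (V), G#m (vi), A#dim (vii°) — D#m is indeed iii.

B major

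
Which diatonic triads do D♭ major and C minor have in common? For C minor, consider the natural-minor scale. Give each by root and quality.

Triads in D♭ major: D♭ (I), E♭m (ii), Fm (iii), G♭ (IV), A♭ (V), B♭m (vi), Cdim (vii°).
Triads in C minor (natural minor): Cm (i), Ddim (ii°), E♭ (III), Fm (iv), Gm (v), A♭ (VI), B♭ (VII).
Shared triads with their functions: Fm (iii in D♭ major, iv in C minor); A♭ (V in D♭ major, VI in C minor).

Fm, A♭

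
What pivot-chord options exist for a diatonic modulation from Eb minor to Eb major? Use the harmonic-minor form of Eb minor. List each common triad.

Triads in Eb minor (harmonic minor): Ebm (i), Fdim (ii°), Gbaug (III+), Abm (iv), Bb (V), Cb (VI), Ddim (vii°).
Triads in Eb major: Eb (I), Fm (ii), Gm (iii), Ab (IV), Bb (V), Cm (vi), Ddim (vii°).
Shared triads with their functions: Bb (V in Eb minor, V in Eb major); Ddim (vii° in Eb minor, vii° in Eb major).

Bb, Ddim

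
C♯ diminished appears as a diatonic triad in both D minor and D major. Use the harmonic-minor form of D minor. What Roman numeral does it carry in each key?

The scale of D minor (harmonic minor) is D E F G A B♭ C♯; C♯ is degree 7, and the triad built there (C♯-E-G) is diminished, so it is vii°.
The scale of D major is D E F♯ G A B C♯; C♯ is degree 7, and the triad built there (C♯-E-G) is diminished, so it is vii°.

vii° in D minor; vii° in D major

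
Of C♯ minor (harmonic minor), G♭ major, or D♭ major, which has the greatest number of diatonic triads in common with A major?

C♯ minor

Triads of A major: A (I), Bm (ii), C♯m (iii), D (IV), E (V), F♯m (vi), G♯dim (vii°).
C♯ minor (harmonic minor) shares 3: A, C♯m, F♯m.
G♭ major shares 0: none.
D♭ major shares 0: none.
The most common triads (3) are shared with C♯ minor.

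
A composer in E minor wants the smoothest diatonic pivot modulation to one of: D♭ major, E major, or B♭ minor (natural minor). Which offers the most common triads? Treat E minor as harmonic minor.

E major

Triads of E minor (harmonic minor): Em (i), F♯dim (ii°), Gaug (III+), Am (iv), B (V), C (VI), D♯dim (vii°).
D♭ major shares 0: none.
E major shares 2: B, D♯dim.
B♭ minor (natural minor) shares 0: none.
The most common triads (2) are shared with E major.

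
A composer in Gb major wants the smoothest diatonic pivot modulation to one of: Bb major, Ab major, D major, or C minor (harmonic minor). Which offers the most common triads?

Ab major

Triads of Gb major: Gb (I), Abm (ii), Bbm (iii), Cb (IV), Db (V), Ebm (vi), Fdim (vii°).
Bb major shares 0: none.
Ab major shares 2: Bbm, Db.
D major shares 0: none.
C minor (harmonic minor) shares 0: none.
The most common triads (2) are shared with Ab major.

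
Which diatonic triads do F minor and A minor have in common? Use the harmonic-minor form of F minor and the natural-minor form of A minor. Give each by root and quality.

C

Triads in F minor (harmonic minor): F minor (i), G diminished (ii°), Ab augmented (III+), Bb minor (iv), C major (V), Db major (VI), E diminished (vii°).
Triads in A minor (natural minor): A minor (i), B diminished (ii°), C major (III), D minor (iv), E minor (v), F major (VI), G major (VII).
Shared triads with their functions: C major (V in F minor, III in A minor).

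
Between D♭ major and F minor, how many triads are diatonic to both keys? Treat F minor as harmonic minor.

Diatonic triads of D♭ major: D♭ (I), E♭m (ii), Fm (iii), G♭ (IV), A♭ (V), B♭m (vi), Cdim (vii°).
Diatonic triads of F minor (harmonic minor): Fm (i), Gdim (ii°), A♭aug (III+), B♭m (iv), C (V), D♭ (VI), Edim (vii°).
Matching root and quality in both lists: D♭, Fm, B♭m.
That gives 3 common triads.

3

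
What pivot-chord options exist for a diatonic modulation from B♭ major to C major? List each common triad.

Triads in B♭ major: B♭ (I), Cm (ii), Dm (iii), E♭ (IV), F (V), Gm (vi), Adim (vii°).
Triads in C major: C (I), Dm (ii), Em (iii), F (IV), G (V), Am (vi), Bdim (vii°).
Shared triads with their functions: Dm (iii in B♭ major, ii in C major); F (V in B♭ major, IV in C major).

Dm, F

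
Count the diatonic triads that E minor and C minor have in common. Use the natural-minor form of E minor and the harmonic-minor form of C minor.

Diatonic triads of E minor (natural minor): Em (i), F♯dim (ii°), G (III), Am (iv), Bm (v), C (VI), D (VII).
Diatonic triads of C minor (harmonic minor): Cm (i), Ddim (ii°), E♭aug (III+), Fm (iv), G (V), A♭ (VI), Bdim (vii°).
Matching root and quality in both lists: G.
That gives 1 common triad.

1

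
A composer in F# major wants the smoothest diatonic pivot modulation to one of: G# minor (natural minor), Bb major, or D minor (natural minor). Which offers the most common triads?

Triads of F# major: F# major (I), G# minor (ii), A# minor (iii), B major (IV), C# major (V), D# minor (vi), E# diminished (vii°).
G# minor (natural minor) shares 4: F#, G#m, B, D#m.
Bb major shares 0: none.
D minor (natural minor) shares 0: none.
The most common triads (4) are shared with G# minor.

G# minor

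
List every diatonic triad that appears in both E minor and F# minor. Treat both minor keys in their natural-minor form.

Bm, D

Triads in E minor (natural minor): Em (i), F#dim (ii°), G (III), Am (iv), Bm (v), C (VI), D (VII).
Triads in F# minor (natural minor): F#m (i), G#dim (ii°), A (III), Bm (iv), C#m (v), D (VI), E (VII).
Shared triads with their functions: Bm (v in E minor, iv in F# minor); D (VII in E minor, VI in F# minor).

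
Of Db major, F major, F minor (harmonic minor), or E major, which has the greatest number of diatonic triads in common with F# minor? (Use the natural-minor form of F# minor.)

Triads of F# minor (natural minor): F#m (i), G#dim (ii°), A (III), Bm (iv), C#m (v), D (VI), E (VII).
Db major shares 0: none.
F major shares 0: none.
F minor (harmonic minor) shares 0: none.
E major shares 4: F#m, A, C#m, E.
The most common triads (4) are shared with E major.

E major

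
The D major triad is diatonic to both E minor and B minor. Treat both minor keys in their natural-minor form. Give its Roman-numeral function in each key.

The scale of E minor (natural minor) is E F# G A B C D; D is degree 7, and the triad built there (D-F#-A) is major, so it is VII.
The scale of B minor (natural minor) is B C# D E F# G A; D is degree 3, and the triad built there (D-F#-A) is major, so it is III.

VII in E minor; III in B minor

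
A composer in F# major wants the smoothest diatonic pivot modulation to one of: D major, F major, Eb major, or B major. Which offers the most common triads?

Triads of F# major: F# major (I), G# minor (ii), A# minor (iii), B major (IV), C# major (V), D# minor (vi), E# diminished (vii°).
D major shares 0: none.
F major shares 0: none.
Eb major shares 0: none.
B major shares 4: F#, G#m, B, D#m.
The most common triads (4) are shared with B major.

B major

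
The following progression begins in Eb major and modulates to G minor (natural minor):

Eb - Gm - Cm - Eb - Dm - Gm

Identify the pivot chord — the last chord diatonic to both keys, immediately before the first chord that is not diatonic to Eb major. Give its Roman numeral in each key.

Chords diatonic to Eb major: Eb, Fm, Gm, Ab, Bb, Cm, Ddim.
Reading the progression, the first chord not in that set is Dm, so the modulation leaves Eb major there.
The chord immediately before Dm is Eb, which is diatonic to both keys: I in Eb major and VI in G minor.

Eb — I in Eb major, VI in G minor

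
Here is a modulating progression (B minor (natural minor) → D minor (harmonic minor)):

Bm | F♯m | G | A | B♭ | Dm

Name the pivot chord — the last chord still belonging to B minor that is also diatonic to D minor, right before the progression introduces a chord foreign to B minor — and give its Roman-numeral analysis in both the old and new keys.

Chords diatonic to B minor: Bm, C♯dim, D, Em, F♯m, G, A.
Reading the progression, the first chord not in that set is B♭, so the modulation leaves B minor there.
The chord immediately before B♭ is A, which is diatonic to both keys: VII in B minor and V in D minor.

A — VII in B minor, V in D minor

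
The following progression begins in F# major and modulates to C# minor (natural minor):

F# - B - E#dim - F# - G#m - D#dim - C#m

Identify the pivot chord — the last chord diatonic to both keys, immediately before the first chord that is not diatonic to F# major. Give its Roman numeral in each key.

Chords diatonic to F# major: F#, G#m, A#m, B, C#, D#m, E#dim.
Reading the progression, the first chord not in that set is D#dim, so the modulation leaves F# major there.
The chord immediately before D#dim is G#m, which is diatonic to both keys: ii in F# major and v in C# minor.

G#m — ii in F# major, v in C# minor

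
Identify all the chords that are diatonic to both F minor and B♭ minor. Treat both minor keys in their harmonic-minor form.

B♭m

Triads in F minor (harmonic minor): F minor (i), G diminished (ii°), A♭ augmented (III+), B♭ minor (iv), C major (V), D♭ major (VI), E diminished (vii°).
Triads in B♭ minor (harmonic minor): B♭ minor (i), C diminished (ii°), D♭ augmented (III+), E♭ minor (iv), F major (V), G♭ major (VI), A diminished (vii°).
Shared triads with their functions: B♭ minor (iv in F minor, i in B♭ minor).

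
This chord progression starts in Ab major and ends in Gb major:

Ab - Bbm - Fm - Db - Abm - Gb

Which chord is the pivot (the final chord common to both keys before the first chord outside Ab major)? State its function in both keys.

Chords diatonic to Ab major: Ab, Bbm, Cm, Db, Eb, Fm, Gdim.
Reading the progression, the first chord not in that set is Abm, so the modulation leaves Ab major there.
The chord immediately before Abm is Db, which is diatonic to both keys: IV in Ab major and V in Gb major.

Db — IV in Ab major, V in Gb major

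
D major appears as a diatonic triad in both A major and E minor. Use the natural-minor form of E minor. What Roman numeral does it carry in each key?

IV in A major; VII in E minor

The scale of A major is A B C♯ D E F♯ G♯; D is degree 4, and the triad built there (D-F♯-A) is major, so it is IV.
The scale of E minor (natural minor) is E F♯ G A B C D; D is degree 7, and the triad built there (D-F♯-A) is major, so it is VII.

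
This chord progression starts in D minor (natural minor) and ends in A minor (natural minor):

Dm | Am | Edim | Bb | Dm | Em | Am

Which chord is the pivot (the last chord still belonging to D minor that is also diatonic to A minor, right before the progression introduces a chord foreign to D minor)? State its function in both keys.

Chords diatonic to D minor: Dm, Edim, F, Gm, Am, Bb, C.
Reading the progression, the first chord not in that set is Em, so the modulation leaves D minor there.
The chord immediately before Em is Dm, which is diatonic to both keys: i in D minor and iv in A minor.

Dm — i in D minor, iv in A minor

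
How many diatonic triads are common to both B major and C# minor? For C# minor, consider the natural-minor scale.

4

Diatonic triads of B major: B major (I), C# minor (ii), D# minor (iii), E major (IV), F# major (V), G# minor (vi), A# diminished (vii°).
Diatonic triads of C# minor (natural minor): C# minor (i), D# diminished (ii°), E major (III), F# minor (iv), G# minor (v), A major (VI), B major (VII).
Matching root and quality in both lists: B major, C# minor, E major, G# minor.
That gives 4 common triads.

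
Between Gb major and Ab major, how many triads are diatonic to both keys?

2

Diatonic triads of Gb major: Gb (I), Abm (ii), Bbm (iii), Cb (IV), Db (V), Ebm (vi), Fdim (vii°).
Diatonic triads of Ab major: Ab (I), Bbm (ii), Cm (iii), Db (IV), Eb (V), Fm (vi), Gdim (vii°).
Matching root and quality in both lists: Bbm, Db.
That gives 2 common triads.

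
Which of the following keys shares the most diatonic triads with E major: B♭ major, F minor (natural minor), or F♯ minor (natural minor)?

Triads of E major: E major (I), F♯ minor (ii), G♯ minor (iii), A major (IV), B major (V), C♯ minor (vi), D♯ diminished (vii°).
B♭ major shares 0: none.
F minor (natural minor) shares 0: none.
F♯ minor (natural minor) shares 4: E, F♯m, A, C♯m.
The most common triads (4) are shared with F♯ minor.

F♯ minor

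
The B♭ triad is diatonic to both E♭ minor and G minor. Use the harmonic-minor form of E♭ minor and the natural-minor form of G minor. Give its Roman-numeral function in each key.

V in E♭ minor; III in G minor

The scale of E♭ minor (harmonic minor) is E♭ F G♭ A♭ B♭ C♭ D; B♭ is degree 5, and the triad built there (B♭-D-F) is major, so it is V.
The scale of G minor (natural minor) is G A B♭ C D E♭ F; B♭ is degree 3, and the triad built there (B♭-D-F) is major, so it is III.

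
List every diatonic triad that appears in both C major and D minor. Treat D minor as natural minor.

Triads in C major: C (I), Dm (ii), Em (iii), F (IV), G (V), Am (vi), Bdim (vii°).
Triads in D minor (natural minor): Dm (i), Edim (ii°), F (III), Gm (iv), Am (v), Bb (VI), C (VII).
Shared triads with their functions: C (I in C major, VII in D minor); Dm (ii in C major, i in D minor); F (IV in C major, III in D minor); Am (vi in C major, v in D minor).

C, Dm, F, Am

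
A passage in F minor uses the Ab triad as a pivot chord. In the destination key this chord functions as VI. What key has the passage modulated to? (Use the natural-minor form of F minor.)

The numeral VI denotes a major triad on scale degree 6. With Ab on degree 6, the tonic of the new key is C.
Degree 6 carries a major triad in minor keys, so the destination is C minor.
Check: the diatonic triads of C minor (natural minor) are Cm (i), Ddim (ii°), Eb (III), Fm (iv), Gm (v), Ab (VI), Bb (VII) — Ab is indeed VI.

C minor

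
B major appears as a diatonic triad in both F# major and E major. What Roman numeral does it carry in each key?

The scale of F# major is F# G# A# B C# D# E#; B is degree 4, and the triad built there (B-D#-F#) is major, so it is IV.
The scale of E major is E F# G# A B C# D#; B is degree 5, and the triad built there (B-D#-F#) is major, so it is V.

IV in F# major; V in E major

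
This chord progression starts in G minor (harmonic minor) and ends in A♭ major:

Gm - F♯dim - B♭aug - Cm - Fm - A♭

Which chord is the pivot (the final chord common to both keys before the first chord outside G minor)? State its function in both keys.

Cm — iv in G minor, iii in A♭ major

Chords diatonic to G minor: Gm, Adim, B♭aug, Cm, D, E♭, F♯dim.
Reading the progression, the first chord not in that set is Fm, so the modulation leaves G minor there.
The chord immediately before Fm is Cm, which is diatonic to both keys: iv in G minor and iii in A♭ major.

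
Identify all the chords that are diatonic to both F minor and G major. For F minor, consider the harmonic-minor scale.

Triads in F minor (harmonic minor): F minor (i), G diminished (ii°), Ab augmented (III+), Bb minor (iv), C major (V), Db major (VI), E diminished (vii°).
Triads in G major: G major (I), A minor (ii), B minor (iii), C major (IV), D major (V), E minor (vi), F# diminished (vii°).
Shared triads with their functions: C major (V in F minor, IV in G major).

C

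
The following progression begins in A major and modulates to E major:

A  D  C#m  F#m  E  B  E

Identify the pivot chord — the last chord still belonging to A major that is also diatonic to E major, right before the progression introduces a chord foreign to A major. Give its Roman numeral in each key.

E — V in A major, I in E major

Chords diatonic to A major: A, Bm, C#m, D, E, F#m, G#dim.
Reading the progression, the first chord not in that set is B, so the modulation leaves A major there.
The chord immediately before B is E, which is diatonic to both keys: V in A major and I in E major.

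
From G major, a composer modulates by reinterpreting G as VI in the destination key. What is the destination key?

The numeral VI denotes a major triad on scale degree 6. With G on degree 6, the tonic of the new key is B.
Degree 6 carries a major triad in minor keys, so the destination is B minor.
Check: the diatonic triads of B minor (natural minor) are Bm (i), C#dim (ii°), D (III), Em (iv), F#m (v), G (VI), A (VII) — G is indeed VI.

B minor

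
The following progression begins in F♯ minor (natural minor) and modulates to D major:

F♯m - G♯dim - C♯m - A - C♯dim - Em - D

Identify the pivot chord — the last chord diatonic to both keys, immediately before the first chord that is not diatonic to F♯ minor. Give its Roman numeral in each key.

Chords diatonic to F♯ minor: F♯m, G♯dim, A, Bm, C♯m, D, E.
Reading the progression, the first chord not in that set is C♯dim, so the modulation leaves F♯ minor there.
The chord immediately before C♯dim is A, which is diatonic to both keys: III in F♯ minor and V in D major.

A — III in F♯ minor, V in D major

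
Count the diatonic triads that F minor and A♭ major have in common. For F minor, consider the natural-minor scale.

7

Diatonic triads of F minor (natural minor): Fm (i), Gdim (ii°), A♭ (III), B♭m (iv), Cm (v), D♭ (VI), E♭ (VII).
Diatonic triads of A♭ major: A♭ (I), B♭m (ii), Cm (iii), D♭ (IV), E♭ (V), Fm (vi), Gdim (vii°).
Matching root and quality in both lists: Fm, Gdim, A♭, B♭m, Cm, D♭, E♭.
That gives 7 common triads.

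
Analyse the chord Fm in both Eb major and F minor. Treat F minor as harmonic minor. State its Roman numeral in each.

ii in Eb major; i in F minor

The scale of Eb major is Eb F G Ab Bb C D; F is degree 2, and the triad built there (F-Ab-C) is minor, so it is ii.
The scale of F minor (harmonic minor) is F G Ab Bb C Db E; F is degree 1, and the triad built there (F-Ab-C) is minor, so it is i.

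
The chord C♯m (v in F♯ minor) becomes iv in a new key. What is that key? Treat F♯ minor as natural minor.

The numeral iv denotes a minor triad on scale degree 4. With C♯ on degree 4, the tonic of the new key is G♯.
Degree 4 carries a minor triad in minor keys, so the destination is G♯ minor.
Check: the diatonic triads of G♯ minor (natural minor) are G♯m (i), A♯dim (ii°), B (III), C♯m (iv), D♯m (v), E (VI), F♯ (VII) — C♯m is indeed iv.

G♯ minor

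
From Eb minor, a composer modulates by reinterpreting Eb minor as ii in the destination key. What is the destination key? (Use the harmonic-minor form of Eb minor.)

Db major

The numeral ii denotes a minor triad on scale degree 2. With Eb on degree 2, the tonic of the new key is Db.
Degree 2 carries a minor triad in major keys, so the destination is Db major.
Check: the diatonic triads of Db major are Db (I), Ebm (ii), Fm (iii), Gb (IV), Ab (V), Bbm (vi), Cdim (vii°) — Eb minor is indeed ii.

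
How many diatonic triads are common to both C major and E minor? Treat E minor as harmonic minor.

Diatonic triads of C major: C (I), Dm (ii), Em (iii), F (IV), G (V), Am (vi), Bdim (vii°).
Diatonic triads of E minor (harmonic minor): Em (i), F#dim (ii°), Gaug (III+), Am (iv), B (V), C (VI), D#dim (vii°).
Matching root and quality in both lists: C, Em, Am.
That gives 3 common triads.

3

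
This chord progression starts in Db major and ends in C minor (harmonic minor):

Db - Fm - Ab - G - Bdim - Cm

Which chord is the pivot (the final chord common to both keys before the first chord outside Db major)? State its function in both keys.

Chords diatonic to Db major: Db, Ebm, Fm, Gb, Ab, Bbm, Cdim.
Reading the progression, the first chord not in that set is G, so the modulation leaves Db major there.
The chord immediately before G is Ab, which is diatonic to both keys: V in Db major and VI in C minor.

Ab — V in Db major, VI in C minor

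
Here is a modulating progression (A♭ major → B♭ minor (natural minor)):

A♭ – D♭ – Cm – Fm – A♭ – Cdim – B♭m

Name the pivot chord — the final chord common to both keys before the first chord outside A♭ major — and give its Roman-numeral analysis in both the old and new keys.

A♭ — I in A♭ major, VII in B♭ minor

Chords diatonic to A♭ major: A♭, B♭m, Cm, D♭, E♭, Fm, Gdim.
Reading the progression, the first chord not in that set is Cdim, so the modulation leaves A♭ major there.
The chord immediately before Cdim is A♭, which is diatonic to both keys: I in A♭ major and VII in B♭ minor.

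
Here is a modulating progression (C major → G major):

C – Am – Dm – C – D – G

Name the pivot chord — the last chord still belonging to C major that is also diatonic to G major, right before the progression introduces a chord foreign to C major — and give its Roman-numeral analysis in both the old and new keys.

C — I in C major, IV in G major

Chords diatonic to C major: C, Dm, Em, F, G, Am, Bdim.
Reading the progression, the first chord not in that set is D, so the modulation leaves C major there.
The chord immediately before D is C, which is diatonic to both keys: I in C major and IV in G major.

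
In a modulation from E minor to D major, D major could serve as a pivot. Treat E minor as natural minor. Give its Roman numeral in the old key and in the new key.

VII in E minor; I in D major

The scale of E minor (natural minor) is E F# G A B C D; D is degree 7, and the triad built there (D-F#-A) is major, so it is VII.
The scale of D major is D E F# G A B C#; D is degree 1, and the triad built there (D-F#-A) is major, so it is I.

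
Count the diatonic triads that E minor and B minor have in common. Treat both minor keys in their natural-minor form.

Diatonic triads of E minor (natural minor): Em (i), F#dim (ii°), G (III), Am (iv), Bm (v), C (VI), D (VII).
Diatonic triads of B minor (natural minor): Bm (i), C#dim (ii°), D (III), Em (iv), F#m (v), G (VI), A (VII).
Matching root and quality in both lists: Em, G, Bm, D.
That gives 4 common triads.

4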